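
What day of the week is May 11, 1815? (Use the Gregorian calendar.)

Doomsday rule: the anchor day for the 1800s is Friday. For year 15: 15÷12 = 1 r 3, and 3÷4 = 0, so 1+3+0 = 4.
Friday + 4 ≡ Tuesday — that's 1815's doomsday.
In May the doomsday date is May 9.
May 11 is 2 days after May 9; 2 mod 7 = 2, so Tuesday + 2 = Thursday.

Thursday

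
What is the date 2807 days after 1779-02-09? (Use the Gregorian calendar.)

October 17, 1786

+365 (one year) → Feb 9, 1780 (2442 left).
+366 (one year; includes Feb 29, 1780) → Feb 9, 1781 (2076 left).
+365 (one year) → Feb 9, 1782 (1711 left).
+365 (one year) → Feb 9, 1783 (1346 left).
+365 (one year) → Feb 9, 1784 (981 left).
+366 (one year; includes Feb 29, 1784) → Feb 9, 1785 (615 left).
+365 (one year) → Feb 9, 1786 (250 left).
Feb has 28 days: +20 → Mar 1, 1786 (230 left).
Mar has 31 days: +31 → Apr 1, 1786 (199 left).
Apr has 30 days: +30 → May 1, 1786 (169 left).
May has 31 days: +31 → Jun 1, 1786 (138 left).
Jun has 30 days: +30 → Jul 1, 1786 (108 left).
Jul has 31 days: +31 → Aug 1, 1786 (77 left).
Aug has 31 days: +31 → Sep 1, 1786 (46 left).
Sep has 30 days: +30 → Oct 1, 1786 (16 left).
+16 → Oct 17, 1786.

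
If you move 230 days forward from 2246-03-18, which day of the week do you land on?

Tuesday

First find the weekday of Mar 18, 2246. Doomsday rule: the anchor day for the 2200s is Friday. For year 46: 46÷12 = 3 r 10, and 10÷4 = 2, so 3+10+2 = 15.
Friday + 15 ≡ Saturday — that's 2246's doomsday.
In March the doomsday date is Mar 14.
Mar 18 is 4 days after Mar 14; 4 mod 7 = 4, so Saturday + 4 = Wednesday.
230 mod 7 = 6, so 230 days after a Wednesday is Wednesday + 6 = Tuesday.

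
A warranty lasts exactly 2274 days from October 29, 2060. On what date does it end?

+365 (one year) → Oct 29, 2061 (1909 left).
+365 (one year) → Oct 29, 2062 (1544 left).
+365 (one year) → Oct 29, 2063 (1179 left).
+366 (one year; includes Feb 29, 2064) → Oct 29, 2064 (813 left).
+365 (one year) → Oct 29, 2065 (448 left).
+365 (one year) → Oct 29, 2066 (83 left).
Oct has 31 days: +3 → Nov 1, 2066 (80 left).
Nov has 30 days: +30 → Dec 1, 2066 (50 left).
Dec has 31 days: +31 → Jan 1, 2067 (19 left).
+19 → Jan 20, 2067.

January 20, 2067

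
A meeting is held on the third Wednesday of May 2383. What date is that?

May 1, 2383 is a Sunday.
The first Wednesday is therefore May 4 (3 days later).
The third Wednesday is 4 + 2×7 = May 18.

May 18, 2383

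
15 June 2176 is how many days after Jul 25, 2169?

Jul 25, 2169 → Jul 25, 2170: 365 days.
Jul 25, 2170 → Jul 25, 2171: 365 days.
Jul 25, 2171 → Jul 25, 2172: 366 days (Feb 29, 2172 is in that span).
Jul 25, 2172 → Jul 25, 2173: 365 days.
Jul 25, 2173 → Jul 25, 2174: 365 days.
Jul 25, 2174 → Jul 25, 2175: 365 days.
Jul 25, 2175 → Aug 25, 2175: 31 days (July has 31).
Aug 25, 2175 → Sep 25, 2175: 31 days (August has 31).
Sep 25, 2175 → Oct 25, 2175: 30 days (September has 30).
Oct 25, 2175 → Nov 25, 2175: 31 days (October has 31).
Nov 25, 2175 → Dec 25, 2175: 30 days (November has 30).
Dec 25, 2175 → Jan 25, 2176: 31 days (December has 31).
Jan 25, 2176 → Feb 25, 2176: 31 days (January has 31).
Feb 25, 2176 → Mar 25, 2176: 29 days (February has 29).
Mar 25, 2176 → Apr 25, 2176: 31 days (March has 31).
Apr 25, 2176 → May 25, 2176: 30 days (April has 30).
May 25, 2176 → Jun 15, 2176: 21 days.
Total: 2517 days.

2517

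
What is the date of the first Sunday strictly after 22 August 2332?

Aug 22, 2332 is a Monday.
From Monday to the next Sunday is 6 days.
Aug 22, 2332 + 6 = Aug 28, 2332.

August 28, 2332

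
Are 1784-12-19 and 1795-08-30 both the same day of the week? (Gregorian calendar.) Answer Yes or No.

From Dec 19, 1784 to Aug 30, 1795 is 3906 days.
3906 mod 7 = 0, so they are the same weekday.
(Dec 19, 1784 is a Sunday; Aug 30, 1795 is a Sunday.)

Yes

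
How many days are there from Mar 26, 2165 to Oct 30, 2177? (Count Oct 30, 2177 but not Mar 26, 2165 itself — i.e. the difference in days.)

4601

Mar 26, 2165 → Mar 26, 2166: 365 days.
Mar 26, 2166 → Mar 26, 2167: 365 days.
Mar 26, 2167 → Mar 26, 2168: 366 days (Feb 29, 2168 is in that span).
Mar 26, 2168 → Mar 26, 2169: 365 days.
Mar 26, 2169 → Mar 26, 2170: 365 days.
Mar 26, 2170 → Mar 26, 2171: 365 days.
Mar 26, 2171 → Mar 26, 2172: 366 days (Feb 29, 2172 is in that span).
Mar 26, 2172 → Mar 26, 2173: 365 days.
Mar 26, 2173 → Mar 26, 2174: 365 days.
Mar 26, 2174 → Mar 26, 2175: 365 days.
Mar 26, 2175 → Mar 26, 2176: 366 days (Feb 29, 2176 is in that span).
Mar 26, 2176 → Mar 26, 2177: 365 days.
Mar 26, 2177 → Apr 26, 2177: 31 days (March has 31).
Apr 26, 2177 → May 26, 2177: 30 days (April has 30).
May 26, 2177 → Jun 26, 2177: 31 days (May has 31).
Jun 26, 2177 → Jul 26, 2177: 30 days (June has 30).
Jul 26, 2177 → Aug 26, 2177: 31 days (July has 31).
Aug 26, 2177 → Sep 26, 2177: 31 days (August has 31).
Sep 26, 2177 → Oct 26, 2177: 30 days (September has 30).
Oct 26, 2177 → Oct 30, 2177: 4 days.
Total: 4601 days.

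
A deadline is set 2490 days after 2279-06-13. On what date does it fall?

April 7, 2286

+366 (one year; includes Feb 29, 2280) → Jun 13, 2280 (2124 left).
+365 (one year) → Jun 13, 2281 (1759 left).
+365 (one year) → Jun 13, 2282 (1394 left).
+365 (one year) → Jun 13, 2283 (1029 left).
+366 (one year; includes Feb 29, 2284) → Jun 13, 2284 (663 left).
+365 (one year) → Jun 13, 2285 (298 left).
Jun has 30 days: +18 → Jul 1, 2285 (280 left).
Jul has 31 days: +31 → Aug 1, 2285 (249 left).
Aug has 31 days: +31 → Sep 1, 2285 (218 left).
Sep has 30 days: +30 → Oct 1, 2285 (188 left).
Oct has 31 days: +31 → Nov 1, 2285 (157 left).
Nov has 30 days: +30 → Dec 1, 2285 (127 left).
Dec has 31 days: +31 → Jan 1, 2286 (96 left).
Jan has 31 days: +31 → Feb 1, 2286 (65 left).
Feb has 28 days: +28 → Mar 1, 2286 (37 left).
Mar has 31 days: +31 → Apr 1, 2286 (6 left).
+6 → Apr 7, 2286.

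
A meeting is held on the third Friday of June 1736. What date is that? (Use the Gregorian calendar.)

June 15, 1736

June 1, 1736 is a Friday.
The first Friday is therefore June 1 (same day).
The third Friday is 1 + 2×7 = June 15.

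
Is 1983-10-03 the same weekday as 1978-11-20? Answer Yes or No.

From Nov 20, 1978 to Oct 3, 1983 is 1778 days.
1778 mod 7 = 0, so they are the same weekday.
(Nov 20, 1978 is a Monday; Oct 3, 1983 is a Monday.)

Yes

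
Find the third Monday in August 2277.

August 20, 2277

August 1, 2277 is a Wednesday.
The first Monday is therefore August 6 (5 days later).
The third Monday is 6 + 2×7 = August 20.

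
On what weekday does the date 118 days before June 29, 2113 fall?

Friday

Jun 29, 2113 is a Thursday.
118 mod 7 = 6, so 118 days before a Thursday is Thursday − 6 = Friday.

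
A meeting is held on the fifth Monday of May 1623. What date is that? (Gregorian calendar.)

May 29, 1623

May 1, 1623 is a Monday.
The first Monday is therefore May 1 (same day).
The fifth Monday is 1 + 4×7 = May 29.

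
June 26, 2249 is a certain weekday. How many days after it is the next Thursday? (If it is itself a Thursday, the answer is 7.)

Jun 26, 2249 is a Tuesday.
From Tuesday to the next Thursday is 2 days.

2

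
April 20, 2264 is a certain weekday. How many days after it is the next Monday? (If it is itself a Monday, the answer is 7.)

Apr 20, 2264 is a Wednesday.
From Wednesday to the next Monday is 5 days.

5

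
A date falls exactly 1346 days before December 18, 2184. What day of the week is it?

Thursday

Dec 18, 2184 is a Saturday.
1346 mod 7 = 2, so 1346 days before a Saturday is Saturday − 2 = Thursday.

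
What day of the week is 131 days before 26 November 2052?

Thursday

First find the weekday of Nov 26, 2052. Doomsday rule: the anchor day for the 2000s is Tuesday. For year 52: 52÷12 = 4 r 4, and 4÷4 = 1, so 4+4+1 = 9.
Tuesday + 9 ≡ Thursday — that's 2052's doomsday.
In November the doomsday date is Nov 7.
Nov 26 is 19 days after Nov 7; 19 mod 7 = 5, so Thursday + 5 = Tuesday.
131 mod 7 = 5, so 131 days before a Tuesday is Tuesday − 5 = Thursday.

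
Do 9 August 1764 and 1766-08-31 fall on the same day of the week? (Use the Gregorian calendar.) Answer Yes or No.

From Aug 9, 1764 to Aug 31, 1766 is 752 days.
752 mod 7 = 3, so they are different weekdays.
(Aug 9, 1764 is a Thursday; Aug 31, 1766 is a Sunday.)

No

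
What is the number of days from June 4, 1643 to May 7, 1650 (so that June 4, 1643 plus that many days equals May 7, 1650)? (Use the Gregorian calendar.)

Jun 4, 1643 → Jun 4, 1644: 366 days (Feb 29, 1644 is in that span).
Jun 4, 1644 → Jun 4, 1645: 365 days.
Jun 4, 1645 → Jun 4, 1646: 365 days.
Jun 4, 1646 → Jun 4, 1647: 365 days.
Jun 4, 1647 → Jun 4, 1648: 366 days (Feb 29, 1648 is in that span).
Jun 4, 1648 → Jun 4, 1649: 365 days.
Jun 4, 1649 → Jul 4, 1649: 30 days (June has 30).
Jul 4, 1649 → Aug 4, 1649: 31 days (July has 31).
Aug 4, 1649 → Sep 4, 1649: 31 days (August has 31).
Sep 4, 1649 → Oct 4, 1649: 30 days (September has 30).
Oct 4, 1649 → Nov 4, 1649: 31 days (October has 31).
Nov 4, 1649 → Dec 4, 1649: 30 days (November has 30).
Dec 4, 1649 → Jan 4, 1650: 31 days (December has 31).
Jan 4, 1650 → Feb 4, 1650: 31 days (January has 31).
Feb 4, 1650 → Mar 4, 1650: 28 days (February has 28).
Mar 4, 1650 → Apr 4, 1650: 31 days (March has 31).
Apr 4, 1650 → May 4, 1650: 30 days (April has 30).
May 4, 1650 → May 7, 1650: 3 days.
Total: 2529 days.

2529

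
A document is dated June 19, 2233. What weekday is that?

Wednesday

Doomsday rule: the anchor day for the 2200s is Friday. For year 33: 33÷12 = 2 r 9, and 9÷4 = 2, so 2+9+2 = 13.
Friday + 13 ≡ Thursday — that's 2233's doomsday.
In June the doomsday date is Jun 6.
Jun 19 is 13 days after Jun 6; 13 mod 7 = 6, so Thursday + 6 = Wednesday.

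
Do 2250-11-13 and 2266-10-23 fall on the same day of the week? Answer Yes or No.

No

From Nov 13, 2250 to Oct 23, 2266 is 5823 days.
5823 mod 7 = 6, so they are different weekdays.
(Nov 13, 2250 is a Wednesday; Oct 23, 2266 is a Tuesday.)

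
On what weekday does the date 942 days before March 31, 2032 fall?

Mar 31, 2032 is a Wednesday.
942 mod 7 = 4, so 942 days before a Wednesday is Wednesday − 4 = Saturday.

Saturday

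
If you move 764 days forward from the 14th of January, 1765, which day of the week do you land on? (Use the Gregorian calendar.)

Tuesday

First find the weekday of Jan 14, 1765. Doomsday rule: the anchor day for the 1700s is Sunday. For year 65: 65÷12 = 5 r 5, and 5÷4 = 1, so 5+5+1 = 11.
Sunday + 11 ≡ Thursday — that's 1765's doomsday.
In January the doomsday date is Jan 3 (1765 is not a leap year).
Jan 14 is 11 days after Jan 3; 11 mod 7 = 4, so Thursday + 4 = Monday.
764 mod 7 = 1, so 764 days after a Monday is Monday + 1 = Tuesday.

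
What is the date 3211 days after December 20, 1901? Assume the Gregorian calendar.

October 5, 1910

+365 (one year) → Dec 20, 1902 (2846 left).
+365 (one year) → Dec 20, 1903 (2481 left).
+366 (one year; includes Feb 29, 1904) → Dec 20, 1904 (2115 left).
+365 (one year) → Dec 20, 1905 (1750 left).
+365 (one year) → Dec 20, 1906 (1385 left).
+365 (one year) → Dec 20, 1907 (1020 left).
+366 (one year; includes Feb 29, 1908) → Dec 20, 1908 (654 left).
+365 (one year) → Dec 20, 1909 (289 left).
Dec has 31 days: +12 → Jan 1, 1910 (277 left).
Jan has 31 days: +31 → Feb 1, 1910 (246 left).
Feb has 28 days: +28 → Mar 1, 1910 (218 left).
Mar has 31 days: +31 → Apr 1, 1910 (187 left).
Apr has 30 days: +30 → May 1, 1910 (157 left).
May has 31 days: +31 → Jun 1, 1910 (126 left).
Jun has 30 days: +30 → Jul 1, 1910 (96 left).
Jul has 31 days: +31 → Aug 1, 1910 (65 left).
Aug has 31 days: +31 → Sep 1, 1910 (34 left).
Sep has 30 days: +30 → Oct 1, 1910 (4 left).
+4 → Oct 5, 1910.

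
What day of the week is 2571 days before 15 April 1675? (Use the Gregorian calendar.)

Saturday

First find the weekday of Apr 15, 1675. Doomsday rule: the anchor day for the 1600s is Tuesday. For year 75: 75÷12 = 6 r 3, and 3÷4 = 0, so 6+3+0 = 9.
Tuesday + 9 ≡ Thursday — that's 1675's doomsday.
In April the doomsday date is Apr 4.
Apr 15 is 11 days after Apr 4; 11 mod 7 = 4, so Thursday + 4 = Monday.
2571 mod 7 = 2, so 2571 days before a Monday is Monday − 2 = Saturday.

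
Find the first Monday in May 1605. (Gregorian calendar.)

May 1, 1605 is a Sunday.
The first Monday is therefore May 2 (1 days later).

May 2, 1605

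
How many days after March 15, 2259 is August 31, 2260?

535

Mar 15, 2259 → Mar 15, 2260: 366 days (Feb 29, 2260 is in that span).
Mar 15, 2260 → Apr 15, 2260: 31 days (March has 31).
Apr 15, 2260 → May 15, 2260: 30 days (April has 30).
May 15, 2260 → Jun 15, 2260: 31 days (May has 31).
Jun 15, 2260 → Jul 15, 2260: 30 days (June has 30).
Jul 15, 2260 → Aug 15, 2260: 31 days (July has 31).
Aug 15, 2260 → Aug 31, 2260: 16 days.
Total: 535 days.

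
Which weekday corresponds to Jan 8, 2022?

Saturday

Doomsday rule: the anchor day for the 2000s is Tuesday. For year 22: 22÷12 = 1 r 10, and 10÷4 = 2, so 1+10+2 = 13.
Tuesday + 13 ≡ Monday — that's 2022's doomsday.
In January the doomsday date is Jan 3 (2022 is not a leap year).
Jan 8 is 5 days after Jan 3; 5 mod 7 = 5, so Monday + 5 = Saturday.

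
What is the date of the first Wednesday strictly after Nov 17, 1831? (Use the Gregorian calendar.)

Nov 17, 1831 is a Thursday.
From Thursday to the next Wednesday is 6 days.
Nov 17, 1831 + 6 = Nov 23, 1831.

November 23, 1831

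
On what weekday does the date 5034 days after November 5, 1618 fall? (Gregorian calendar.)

Tuesday

Nov 5, 1618 is a Monday.
5034 mod 7 = 1, so 5034 days after a Monday is Monday + 1 = Tuesday.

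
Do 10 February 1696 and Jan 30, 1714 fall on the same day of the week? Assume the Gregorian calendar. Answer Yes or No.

From Feb 10, 1696 to Jan 30, 1714 is 6563 days.
6563 mod 7 = 4, so they are different weekdays.
(Feb 10, 1696 is a Friday; Jan 30, 1714 is a Tuesday.)

No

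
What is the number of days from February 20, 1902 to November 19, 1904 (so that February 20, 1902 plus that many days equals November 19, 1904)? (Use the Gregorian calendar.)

Feb 20, 1902 → Feb 20, 1903: 365 days.
Feb 20, 1903 → Feb 20, 1904: 365 days.
Feb 20, 1904 → Mar 20, 1904: 29 days (February has 29).
Mar 20, 1904 → Apr 20, 1904: 31 days (March has 31).
Apr 20, 1904 → May 20, 1904: 30 days (April has 30).
May 20, 1904 → Jun 20, 1904: 31 days (May has 31).
Jun 20, 1904 → Jul 20, 1904: 30 days (June has 30).
Jul 20, 1904 → Aug 20, 1904: 31 days (July has 31).
Aug 20, 1904 → Sep 20, 1904: 31 days (August has 31).
Sep 20, 1904 → Oct 20, 1904: 30 days (September has 30).
Oct 20, 1904 → Nov 19, 1904: 30 days.
Total: 1003 days.

1003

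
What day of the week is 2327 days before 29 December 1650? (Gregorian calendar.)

Monday

First find the weekday of Dec 29, 1650. Doomsday rule: the anchor day for the 1600s is Tuesday. For year 50: 50÷12 = 4 r 2, and 2÷4 = 0, so 4+2+0 = 6.
Tuesday + 6 ≡ Monday — that's 1650's doomsday.
In December the doomsday date is Dec 12.
Dec 29 is 17 days after Dec 12; 17 mod 7 = 3, so Monday + 3 = Thursday.
2327 mod 7 = 3, so 2327 days before a Thursday is Thursday − 3 = Monday.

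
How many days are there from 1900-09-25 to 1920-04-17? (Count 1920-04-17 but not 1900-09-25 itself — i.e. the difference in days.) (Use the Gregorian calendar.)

7144

Sep 25, 1900 → Sep 25, 1901: 365 days.
Sep 25, 1901 → Sep 25, 1902: 365 days.
Sep 25, 1902 → Sep 25, 1903: 365 days.
Sep 25, 1903 → Sep 25, 1904: 366 days (Feb 29, 1904 is in that span).
Sep 25, 1904 → Sep 25, 1905: 365 days.
Sep 25, 1905 → Sep 25, 1906: 365 days.
Sep 25, 1906 → Sep 25, 1907: 365 days.
Sep 25, 1907 → Sep 25, 1908: 366 days (Feb 29, 1908 is in that span).
Sep 25, 1908 → Sep 25, 1909: 365 days.
Sep 25, 1909 → Sep 25, 1910: 365 days.
Sep 25, 1910 → Sep 25, 1911: 365 days.
Sep 25, 1911 → Sep 25, 1912: 366 days (Feb 29, 1912 is in that span).
Sep 25, 1912 → Sep 25, 1913: 365 days.
Sep 25, 1913 → Sep 25, 1914: 365 days.
Sep 25, 1914 → Sep 25, 1915: 365 days.
Sep 25, 1915 → Sep 25, 1916: 366 days (Feb 29, 1916 is in that span).
Sep 25, 1916 → Sep 25, 1917: 365 days.
Sep 25, 1917 → Sep 25, 1918: 365 days.
Sep 25, 1918 → Sep 25, 1919: 365 days.
Sep 25, 1919 → Oct 25, 1919: 30 days (September has 30).
Oct 25, 1919 → Nov 25, 1919: 31 days (October has 31).
Nov 25, 1919 → Dec 25, 1919: 30 days (November has 30).
Dec 25, 1919 → Jan 25, 1920: 31 days (December has 31).
Jan 25, 1920 → Feb 25, 1920: 31 days (January has 31).
Feb 25, 1920 → Mar 25, 1920: 29 days (February has 29).
Mar 25, 1920 → Apr 17, 1920: 23 days.
Total: 7144 days.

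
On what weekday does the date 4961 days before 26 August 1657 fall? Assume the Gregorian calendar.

Tuesday

First find the weekday of Aug 26, 1657. Doomsday rule: the anchor day for the 1600s is Tuesday. For year 57: 57÷12 = 4 r 9, and 9÷4 = 2, so 4+9+2 = 15.
Tuesday + 15 ≡ Wednesday — that's 1657's doomsday.
In August the doomsday date is Aug 8.
Aug 26 is 18 days after Aug 8; 18 mod 7 = 4, so Wednesday + 4 = Sunday.
4961 mod 7 = 5, so 4961 days before a Sunday is Sunday − 5 = Tuesday.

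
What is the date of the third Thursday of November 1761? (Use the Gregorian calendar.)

November 1, 1761 is a Sunday.
The first Thursday is therefore November 5 (4 days later).
The third Thursday is 5 + 2×7 = November 19.

November 19, 1761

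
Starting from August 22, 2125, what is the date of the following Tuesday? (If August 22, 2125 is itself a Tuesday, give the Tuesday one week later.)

August 28, 2125

Aug 22, 2125 is a Wednesday.
From Wednesday to the next Tuesday is 6 days.
Aug 22, 2125 + 6 = Aug 28, 2125.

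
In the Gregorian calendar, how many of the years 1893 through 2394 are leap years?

121

Multiples of 4 in [1893,2394]: 125.
Of those, multiples of 100: 5 (not leap unless ÷400).
Multiples of 400: 1.
Leap years = 125 − 5 + 1 = 121.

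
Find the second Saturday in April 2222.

April 13, 2222

April 1, 2222 is a Monday.
The first Saturday is therefore April 6 (5 days later).
The second Saturday is 6 + 1×7 = April 13.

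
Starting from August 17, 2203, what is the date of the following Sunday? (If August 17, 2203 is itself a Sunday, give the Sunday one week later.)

August 21, 2203

Aug 17, 2203 is a Wednesday.
From Wednesday to the next Sunday is 4 days.
Aug 17, 2203 + 4 = Aug 21, 2203.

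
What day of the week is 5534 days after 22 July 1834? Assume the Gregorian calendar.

Saturday

Jul 22, 1834 is a Tuesday.
5534 mod 7 = 4, so 5534 days after a Tuesday is Tuesday + 4 = Saturday.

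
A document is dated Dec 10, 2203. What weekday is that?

Saturday

Doomsday rule: the anchor day for the 2200s is Friday. For year 03: 3÷12 = 0 r 3, and 3÷4 = 0, so 0+3+0 = 3.
Friday + 3 ≡ Monday — that's 2203's doomsday.
In December the doomsday date is Dec 12.
Dec 10 is 2 days before Dec 12; 2 mod 7 = 2, so Monday − 2 = Saturday.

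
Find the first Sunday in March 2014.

March 1, 2014 is a Saturday.
The first Sunday is therefore March 2 (1 days later).

March 2, 2014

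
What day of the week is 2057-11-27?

January 1, 2057 is a Monday.
Jan 1, 2057 → Feb 1, 2057: 31 days (January has 31).
Feb 1, 2057 → Mar 1, 2057: 28 days (February has 28).
Mar 1, 2057 → Apr 1, 2057: 31 days (March has 31).
Apr 1, 2057 → May 1, 2057: 30 days (April has 30).
May 1, 2057 → Jun 1, 2057: 31 days (May has 31).
Jun 1, 2057 → Jul 1, 2057: 30 days (June has 30).
Jul 1, 2057 → Aug 1, 2057: 31 days (July has 31).
Aug 1, 2057 → Sep 1, 2057: 31 days (August has 31).
Sep 1, 2057 → Oct 1, 2057: 30 days (September has 30).
Oct 1, 2057 → Nov 1, 2057: 31 days (October has 31).
Nov 1, 2057 → Nov 27, 2057: 26 days.
Total: 330 days.
330 mod 7 = 1, so Monday + 1 = Tuesday.

Tuesday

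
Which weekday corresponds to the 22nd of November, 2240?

Sunday

January 1, 2240 is a Wednesday.
Jan 1, 2240 → Feb 1, 2240: 31 days (January has 31).
Feb 1, 2240 → Mar 1, 2240: 29 days (February has 29).
Mar 1, 2240 → Apr 1, 2240: 31 days (March has 31).
Apr 1, 2240 → May 1, 2240: 30 days (April has 30).
May 1, 2240 → Jun 1, 2240: 31 days (May has 31).
Jun 1, 2240 → Jul 1, 2240: 30 days (June has 30).
Jul 1, 2240 → Aug 1, 2240: 31 days (July has 31).
Aug 1, 2240 → Sep 1, 2240: 31 days (August has 31).
Sep 1, 2240 → Oct 1, 2240: 30 days (September has 30).
Oct 1, 2240 → Nov 1, 2240: 31 days (October has 31).
Nov 1, 2240 → Nov 22, 2240: 21 days.
Total: 326 days.
326 mod 7 = 4, so Wednesday + 4 = Sunday.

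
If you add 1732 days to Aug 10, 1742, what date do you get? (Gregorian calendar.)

+365 (one year) → Aug 10, 1743 (1367 left).
+366 (one year; includes Feb 29, 1744) → Aug 10, 1744 (1001 left).
+365 (one year) → Aug 10, 1745 (636 left).
+365 (one year) → Aug 10, 1746 (271 left).
Aug has 31 days: +22 → Sep 1, 1746 (249 left).
Sep has 30 days: +30 → Oct 1, 1746 (219 left).
Oct has 31 days: +31 → Nov 1, 1746 (188 left).
Nov has 30 days: +30 → Dec 1, 1746 (158 left).
Dec has 31 days: +31 → Jan 1, 1747 (127 left).
Jan has 31 days: +31 → Feb 1, 1747 (96 left).
Feb has 28 days: +28 → Mar 1, 1747 (68 left).
Mar has 31 days: +31 → Apr 1, 1747 (37 left).
Apr has 30 days: +30 → May 1, 1747 (7 left).
+7 → May 8, 1747.

May 8, 1747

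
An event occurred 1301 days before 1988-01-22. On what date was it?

−365 (one year) → Jan 22, 1987 (936 left).
−365 (one year) → Jan 22, 1986 (571 left).
−365 (one year) → Jan 22, 1985 (206 left).
−22 → Dec 31, 1984 (end of Dec, 31 days; 184 left).
−31 → Nov 30, 1984 (end of Nov, 30 days; 153 left).
−30 → Oct 31, 1984 (end of Oct, 31 days; 123 left).
−31 → Sep 30, 1984 (end of Sep, 30 days; 92 left).
−30 → Aug 31, 1984 (end of Aug, 31 days; 62 left).
−31 → Jul 31, 1984 (end of Jul, 31 days; 31 left).
−31 → Jun 30, 1984 (end of Jun, 30 days; 0 left).

June 30, 1984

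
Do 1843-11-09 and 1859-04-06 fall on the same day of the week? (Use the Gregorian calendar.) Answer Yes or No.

From Nov 9, 1843 to Apr 6, 1859 is 5627 days.
5627 mod 7 = 6, so they are different weekdays.
(Nov 9, 1843 is a Thursday; Apr 6, 1859 is a Wednesday.)

No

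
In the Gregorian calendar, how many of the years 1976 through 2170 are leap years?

Multiples of 4 in [1976,2170]: 49.
Of those, multiples of 100: 2 (not leap unless ÷400).
Multiples of 400: 1.
Leap years = 49 − 2 + 1 = 48.

48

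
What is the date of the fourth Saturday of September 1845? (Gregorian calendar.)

September 1, 1845 is a Monday.
The first Saturday is therefore September 6 (5 days later).
The fourth Saturday is 6 + 3×7 = September 27.

September 27, 1845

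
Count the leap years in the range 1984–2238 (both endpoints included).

Multiples of 4 in [1984,2238]: 64.
Of those, multiples of 100: 3 (not leap unless ÷400).
Multiples of 400: 1.
Leap years = 64 − 3 + 1 = 62.

62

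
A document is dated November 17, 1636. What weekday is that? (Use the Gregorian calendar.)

Doomsday rule: the anchor day for the 1600s is Tuesday. For year 36: 36÷12 = 3 r 0, and 0÷4 = 0, so 3+0+0 = 3.
Tuesday + 3 ≡ Friday — that's 1636's doomsday.
In November the doomsday date is Nov 7.
Nov 17 is 10 days after Nov 7; 10 mod 7 = 3, so Friday + 3 = Monday.

Monday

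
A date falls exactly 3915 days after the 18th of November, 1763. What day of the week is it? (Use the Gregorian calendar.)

Sunday

Nov 18, 1763 is a Friday.
3915 mod 7 = 2, so 3915 days after a Friday is Friday + 2 = Sunday.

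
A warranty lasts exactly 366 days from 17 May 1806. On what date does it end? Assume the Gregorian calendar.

May has 31 days: +15 → Jun 1, 1806 (351 left).
Jun has 30 days: +30 → Jul 1, 1806 (321 left).
Jul has 31 days: +31 → Aug 1, 1806 (290 left).
Aug has 31 days: +31 → Sep 1, 1806 (259 left).
Sep has 30 days: +30 → Oct 1, 1806 (229 left).
Oct has 31 days: +31 → Nov 1, 1806 (198 left).
Nov has 30 days: +30 → Dec 1, 1806 (168 left).
Dec has 31 days: +31 → Jan 1, 1807 (137 left).
Jan has 31 days: +31 → Feb 1, 1807 (106 left).
Feb has 28 days: +28 → Mar 1, 1807 (78 left).
Mar has 31 days: +31 → Apr 1, 1807 (47 left).
Apr has 30 days: +30 → May 1, 1807 (17 left).
+17 → May 18, 1807.

May 18, 1807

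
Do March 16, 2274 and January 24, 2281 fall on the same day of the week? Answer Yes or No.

Yes

From Mar 16, 2274 to Jan 24, 2281 is 2506 days.
2506 mod 7 = 0, so they are the same weekday.
(Mar 16, 2274 is a Monday; Jan 24, 2281 is a Monday.)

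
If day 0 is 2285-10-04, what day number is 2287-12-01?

788

Oct 4, 2285 → Oct 4, 2286: 365 days.
Oct 4, 2286 → Oct 4, 2287: 365 days.
Oct 4, 2287 → Nov 4, 2287: 31 days (October has 31).
Nov 4, 2287 → Dec 1, 2287: 27 days.
Total: 788 days.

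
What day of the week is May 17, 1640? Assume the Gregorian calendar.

Doomsday rule: the anchor day for the 1600s is Tuesday. For year 40: 40÷12 = 3 r 4, and 4÷4 = 1, so 3+4+1 = 8.
Tuesday + 8 ≡ Wednesday — that's 1640's doomsday.
In May the doomsday date is May 9.
May 17 is 8 days after May 9; 8 mod 7 = 1, so Wednesday + 1 = Thursday.

Thursday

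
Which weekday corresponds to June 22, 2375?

Doomsday rule: the anchor day for the 2300s is Wednesday. For year 75: 75÷12 = 6 r 3, and 3÷4 = 0, so 6+3+0 = 9.
Wednesday + 9 ≡ Friday — that's 2375's doomsday.
In June the doomsday date is Jun 6.
Jun 22 is 16 days after Jun 6; 16 mod 7 = 2, so Friday + 2 = Sunday.

Sunday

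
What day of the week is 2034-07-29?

Saturday

Doomsday rule: the anchor day for the 2000s is Tuesday. For year 34: 34÷12 = 2 r 10, and 10÷4 = 2, so 2+10+2 = 14.
Tuesday + 14 ≡ Tuesday — that's 2034's doomsday.
In July the doomsday date is Jul 11.
Jul 29 is 18 days after Jul 11; 18 mod 7 = 4, so Tuesday + 4 = Saturday.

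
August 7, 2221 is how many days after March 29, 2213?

3053

Mar 29, 2213 → Mar 29, 2214: 365 days.
Mar 29, 2214 → Mar 29, 2215: 365 days.
Mar 29, 2215 → Mar 29, 2216: 366 days (Feb 29, 2216 is in that span).
Mar 29, 2216 → Mar 29, 2217: 365 days.
Mar 29, 2217 → Mar 29, 2218: 365 days.
Mar 29, 2218 → Mar 29, 2219: 365 days.
Mar 29, 2219 → Mar 29, 2220: 366 days (Feb 29, 2220 is in that span).
Mar 29, 2220 → Mar 29, 2221: 365 days.
Mar 29, 2221 → Apr 29, 2221: 31 days (March has 31).
Apr 29, 2221 → May 29, 2221: 30 days (April has 30).
May 29, 2221 → Jun 29, 2221: 31 days (May has 31).
Jun 29, 2221 → Jul 29, 2221: 30 days (June has 30).
Jul 29, 2221 → Aug 7, 2221: 9 days.
Total: 3053 days.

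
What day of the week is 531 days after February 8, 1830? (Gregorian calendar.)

Feb 8, 1830 is a Monday.
531 mod 7 = 6, so 531 days after a Monday is Monday + 6 = Sunday.

Sunday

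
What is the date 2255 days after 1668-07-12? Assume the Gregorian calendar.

+365 (one year) → Jul 12, 1669 (1890 left).
+365 (one year) → Jul 12, 1670 (1525 left).
+365 (one year) → Jul 12, 1671 (1160 left).
+366 (one year; includes Feb 29, 1672) → Jul 12, 1672 (794 left).
+365 (one year) → Jul 12, 1673 (429 left).
+365 (one year) → Jul 12, 1674 (64 left).
Jul has 31 days: +20 → Aug 1, 1674 (44 left).
Aug has 31 days: +31 → Sep 1, 1674 (13 left).
+13 → Sep 14, 1674.

September 14, 1674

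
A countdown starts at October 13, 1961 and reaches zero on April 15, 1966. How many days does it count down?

1645

Oct 13, 1961 → Oct 13, 1962: 365 days.
Oct 13, 1962 → Oct 13, 1963: 365 days.
Oct 13, 1963 → Oct 13, 1964: 366 days (Feb 29, 1964 is in that span).
Oct 13, 1964 → Oct 13, 1965: 365 days.
Oct 13, 1965 → Nov 13, 1965: 31 days (October has 31).
Nov 13, 1965 → Dec 13, 1965: 30 days (November has 30).
Dec 13, 1965 → Jan 13, 1966: 31 days (December has 31).
Jan 13, 1966 → Feb 13, 1966: 31 days (January has 31).
Feb 13, 1966 → Mar 13, 1966: 28 days (February has 28).
Mar 13, 1966 → Apr 13, 1966: 31 days (March has 31).
Apr 13, 1966 → Apr 15, 1966: 2 days.
Total: 1645 days.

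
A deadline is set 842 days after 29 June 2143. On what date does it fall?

+366 (one year; includes Feb 29, 2144) → Jun 29, 2144 (476 left).
+365 (one year) → Jun 29, 2145 (111 left).
Jun has 30 days: +2 → Jul 1, 2145 (109 left).
Jul has 31 days: +31 → Aug 1, 2145 (78 left).
Aug has 31 days: +31 → Sep 1, 2145 (47 left).
Sep has 30 days: +30 → Oct 1, 2145 (17 left).
+17 → Oct 18, 2145.

October 18, 2145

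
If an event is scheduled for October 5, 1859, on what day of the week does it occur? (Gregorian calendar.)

Doomsday rule: the anchor day for the 1800s is Friday. For year 59: 59÷12 = 4 r 11, and 11÷4 = 2, so 4+11+2 = 17.
Friday + 17 ≡ Monday — that's 1859's doomsday.
In October the doomsday date is Oct 10.
Oct 5 is 5 days before Oct 10; 5 mod 7 = 5, so Monday − 5 = Wednesday.

Wednesday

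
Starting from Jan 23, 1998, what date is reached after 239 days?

Jan has 31 days: +9 → Feb 1, 1998 (230 left).
Feb has 28 days: +28 → Mar 1, 1998 (202 left).
Mar has 31 days: +31 → Apr 1, 1998 (171 left).
Apr has 30 days: +30 → May 1, 1998 (141 left).
May has 31 days: +31 → Jun 1, 1998 (110 left).
Jun has 30 days: +30 → Jul 1, 1998 (80 left).
Jul has 31 days: +31 → Aug 1, 1998 (49 left).
Aug has 31 days: +31 → Sep 1, 1998 (18 left).
+18 → Sep 19, 1998.

September 19, 1998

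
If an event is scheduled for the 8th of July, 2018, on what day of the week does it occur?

Sunday

Doomsday rule: the anchor day for the 2000s is Tuesday. For year 18: 18÷12 = 1 r 6, and 6÷4 = 1, so 1+6+1 = 8.
Tuesday + 8 ≡ Wednesday — that's 2018's doomsday.
In July the doomsday date is Jul 11.
Jul 8 is 3 days before Jul 11; 3 mod 7 = 3, so Wednesday − 3 = Sunday.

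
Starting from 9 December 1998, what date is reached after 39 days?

Dec has 31 days: +23 → Jan 1, 1999 (16 left).
+16 → Jan 17, 1999.

January 17, 1999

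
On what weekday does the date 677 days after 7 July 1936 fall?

Jul 7, 1936 is a Tuesday.
677 mod 7 = 5, so 677 days after a Tuesday is Tuesday + 5 = Sunday.

Sunday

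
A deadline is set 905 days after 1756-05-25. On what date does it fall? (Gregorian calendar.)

November 16, 1758

+365 (one year) → May 25, 1757 (540 left).
+365 (one year) → May 25, 1758 (175 left).
May has 31 days: +7 → Jun 1, 1758 (168 left).
Jun has 30 days: +30 → Jul 1, 1758 (138 left).
Jul has 31 days: +31 → Aug 1, 1758 (107 left).
Aug has 31 days: +31 → Sep 1, 1758 (76 left).
Sep has 30 days: +30 → Oct 1, 1758 (46 left).
Oct has 31 days: +31 → Nov 1, 1758 (15 left).
+15 → Nov 16, 1758.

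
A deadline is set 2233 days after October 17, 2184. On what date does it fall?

November 28, 2190

+365 (one year) → Oct 17, 2185 (1868 left).
+365 (one year) → Oct 17, 2186 (1503 left).
+365 (one year) → Oct 17, 2187 (1138 left).
+366 (one year; includes Feb 29, 2188) → Oct 17, 2188 (772 left).
+365 (one year) → Oct 17, 2189 (407 left).
+365 (one year) → Oct 17, 2190 (42 left).
Oct has 31 days: +15 → Nov 1, 2190 (27 left).
+27 → Nov 28, 2190.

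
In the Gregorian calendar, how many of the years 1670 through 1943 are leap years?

Multiples of 4 in [1670,1943]: 68.
Of those, multiples of 100: 3 (not leap unless ÷400).
Multiples of 400: 0.
Leap years = 68 − 3 + 0 = 65.

65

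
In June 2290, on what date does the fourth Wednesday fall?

June 1, 2290 is a Sunday.
The first Wednesday is therefore June 4 (3 days later).
The fourth Wednesday is 4 + 3×7 = June 25.

June 25, 2290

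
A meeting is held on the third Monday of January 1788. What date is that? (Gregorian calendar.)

January 1, 1788 is a Tuesday.
The first Monday is therefore January 7 (6 days later).
The third Monday is 7 + 2×7 = January 21.

January 21, 1788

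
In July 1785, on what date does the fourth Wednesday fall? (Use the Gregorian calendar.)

July 27, 1785

July 1, 1785 is a Friday.
The first Wednesday is therefore July 6 (5 days later).
The fourth Wednesday is 6 + 3×7 = July 27.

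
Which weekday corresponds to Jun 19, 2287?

Doomsday rule: the anchor day for the 2200s is Friday. For year 87: 87÷12 = 7 r 3, and 3÷4 = 0, so 7+3+0 = 10.
Friday + 10 ≡ Monday — that's 2287's doomsday.
In June the doomsday date is Jun 6.
Jun 19 is 13 days after Jun 6; 13 mod 7 = 6, so Monday + 6 = Sunday.

Sunday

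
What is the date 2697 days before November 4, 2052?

June 17, 2045

−366 (one year; includes Feb 29, 2052) → Nov 4, 2051 (2331 left).
−365 (one year) → Nov 4, 2050 (1966 left).
−365 (one year) → Nov 4, 2049 (1601 left).
−365 (one year) → Nov 4, 2048 (1236 left).
−366 (one year; includes Feb 29, 2048) → Nov 4, 2047 (870 left).
−365 (one year) → Nov 4, 2046 (505 left).
−365 (one year) → Nov 4, 2045 (140 left).
−4 → Oct 31, 2045 (end of Oct, 31 days; 136 left).
−31 → Sep 30, 2045 (end of Sep, 30 days; 105 left).
−30 → Aug 31, 2045 (end of Aug, 31 days; 75 left).
−31 → Jul 31, 2045 (end of Jul, 31 days; 44 left).
−31 → Jun 30, 2045 (end of Jun, 30 days; 13 left).
−13 → Jun 17, 2045.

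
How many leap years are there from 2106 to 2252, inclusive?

Multiples of 4 in [2106,2252]: 37.
Of those, multiples of 100: 1 (not leap unless ÷400).
Multiples of 400: 0.
Leap years = 37 − 1 + 0 = 36.

36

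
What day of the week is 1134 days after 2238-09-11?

Tuesday

Sep 11, 2238 is a Tuesday.
1134 mod 7 = 0, so 1134 days after a Tuesday is Tuesday + 0 = Tuesday.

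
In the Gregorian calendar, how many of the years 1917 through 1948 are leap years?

8

Multiples of 4 in [1917,1948]: 8.
Of those, multiples of 100: 0 (not leap unless ÷400).
Multiples of 400: 0.
Leap years = 8 − 0 + 0 = 8.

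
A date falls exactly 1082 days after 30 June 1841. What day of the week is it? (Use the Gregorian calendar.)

Sunday

Jun 30, 1841 is a Wednesday.
1082 mod 7 = 4, so 1082 days after a Wednesday is Wednesday + 4 = Sunday.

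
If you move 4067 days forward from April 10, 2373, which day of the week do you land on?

First find the weekday of Apr 10, 2373. Doomsday rule: the anchor day for the 2300s is Wednesday. For year 73: 73÷12 = 6 r 1, and 1÷4 = 0, so 6+1+0 = 7.
Wednesday + 7 ≡ Wednesday — that's 2373's doomsday.
In April the doomsday date is Apr 4.
Apr 10 is 6 days after Apr 4; 6 mod 7 = 6, so Wednesday + 6 = Tuesday.
4067 mod 7 = 0, so 4067 days after a Tuesday is Tuesday + 0 = Tuesday.

Tuesday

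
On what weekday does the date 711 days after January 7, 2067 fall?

Jan 7, 2067 is a Friday.
711 mod 7 = 4, so 711 days after a Friday is Friday + 4 = Tuesday.

Tuesday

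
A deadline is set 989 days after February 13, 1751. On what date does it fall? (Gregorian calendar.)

October 29, 1753

+365 (one year) → Feb 13, 1752 (624 left).
+366 (one year; includes Feb 29, 1752) → Feb 13, 1753 (258 left).
Feb has 28 days: +16 → Mar 1, 1753 (242 left).
Mar has 31 days: +31 → Apr 1, 1753 (211 left).
Apr has 30 days: +30 → May 1, 1753 (181 left).
May has 31 days: +31 → Jun 1, 1753 (150 left).
Jun has 30 days: +30 → Jul 1, 1753 (120 left).
Jul has 31 days: +31 → Aug 1, 1753 (89 left).
Aug has 31 days: +31 → Sep 1, 1753 (58 left).
Sep has 30 days: +30 → Oct 1, 1753 (28 left).
+28 → Oct 29, 1753.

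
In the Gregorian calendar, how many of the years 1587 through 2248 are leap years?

161

Multiples of 4 in [1587,2248]: 166.
Of those, multiples of 100: 7 (not leap unless ÷400).
Multiples of 400: 2.
Leap years = 166 − 7 + 2 = 161.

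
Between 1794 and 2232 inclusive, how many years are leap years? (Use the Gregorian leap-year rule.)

Multiples of 4 in [1794,2232]: 110.
Of those, multiples of 100: 5 (not leap unless ÷400).
Multiples of 400: 1.
Leap years = 110 − 5 + 1 = 106.

106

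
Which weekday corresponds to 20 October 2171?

Doomsday rule: the anchor day for the 2100s is Sunday. For year 71: 71÷12 = 5 r 11, and 11÷4 = 2, so 5+11+2 = 18.
Sunday + 18 ≡ Thursday — that's 2171's doomsday.
In October the doomsday date is Oct 10.
Oct 20 is 10 days after Oct 10; 10 mod 7 = 3, so Thursday + 3 = Sunday.

Sunday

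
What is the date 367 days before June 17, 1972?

June 16, 1971

−17 → May 31, 1972 (end of May, 31 days; 350 left).
−31 → Apr 30, 1972 (end of Apr, 30 days; 319 left).
−30 → Mar 31, 1972 (end of Mar, 31 days; 289 left).
−31 → Feb 29, 1972 (end of Feb, 29 days; 258 left).
−29 → Jan 31, 1972 (end of Jan, 31 days; 229 left).
−31 → Dec 31, 1971 (end of Dec, 31 days; 198 left).
−31 → Nov 30, 1971 (end of Nov, 30 days; 167 left).
−30 → Oct 31, 1971 (end of Oct, 31 days; 137 left).
−31 → Sep 30, 1971 (end of Sep, 30 days; 106 left).
−30 → Aug 31, 1971 (end of Aug, 31 days; 76 left).
−31 → Jul 31, 1971 (end of Jul, 31 days; 45 left).
−31 → Jun 30, 1971 (end of Jun, 30 days; 14 left).
−14 → Jun 16, 1971.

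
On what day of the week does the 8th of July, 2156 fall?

Doomsday rule: the anchor day for the 2100s is Sunday. For year 56: 56÷12 = 4 r 8, and 8÷4 = 2, so 4+8+2 = 14.
Sunday + 14 ≡ Sunday — that's 2156's doomsday.
In July the doomsday date is Jul 11.
Jul 8 is 3 days before Jul 11; 3 mod 7 = 3, so Sunday − 3 = Thursday.

Thursday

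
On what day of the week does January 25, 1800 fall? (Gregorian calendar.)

Doomsday rule: the anchor day for the 1800s is Friday. For year 00: 0÷12 = 0 r 0, and 0÷4 = 0, so 0+0+0 = 0.
Friday + 0 ≡ Friday — that's 1800's doomsday.
In January the doomsday date is Jan 3 (1800 is not a leap year (divisible by 100 but not 400)).
Jan 25 is 22 days after Jan 3; 22 mod 7 = 1, so Friday + 1 = Saturday.

Saturday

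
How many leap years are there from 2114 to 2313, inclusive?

48

Multiples of 4 in [2114,2313]: 50.
Of those, multiples of 100: 2 (not leap unless ÷400).
Multiples of 400: 0.
Leap years = 50 − 2 + 0 = 48.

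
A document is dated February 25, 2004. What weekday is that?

Doomsday rule: the anchor day for the 2000s is Tuesday. For year 04: 4÷12 = 0 r 4, and 4÷4 = 1, so 0+4+1 = 5.
Tuesday + 5 ≡ Sunday — that's 2004's doomsday.
In February the doomsday date is Feb 29 (2004 is a leap year (divisible by 4)).
Feb 25 is 4 days before Feb 29; 4 mod 7 = 4, so Sunday − 4 = Wednesday.

Wednesday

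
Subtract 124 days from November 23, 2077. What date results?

−23 → Oct 31, 2077 (end of Oct, 31 days; 101 left).
−31 → Sep 30, 2077 (end of Sep, 30 days; 70 left).
−30 → Aug 31, 2077 (end of Aug, 31 days; 40 left).
−31 → Jul 31, 2077 (end of Jul, 31 days; 9 left).
−9 → Jul 22, 2077.

July 22, 2077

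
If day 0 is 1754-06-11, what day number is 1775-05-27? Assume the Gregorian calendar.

7655

Jun 11, 1754 → Jun 11, 1755: 365 days.
Jun 11, 1755 → Jun 11, 1756: 366 days (Feb 29, 1756 is in that span).
Jun 11, 1756 → Jun 11, 1757: 365 days.
Jun 11, 1757 → Jun 11, 1758: 365 days.
Jun 11, 1758 → Jun 11, 1759: 365 days.
Jun 11, 1759 → Jun 11, 1760: 366 days (Feb 29, 1760 is in that span).
Jun 11, 1760 → Jun 11, 1761: 365 days.
Jun 11, 1761 → Jun 11, 1762: 365 days.
Jun 11, 1762 → Jun 11, 1763: 365 days.
Jun 11, 1763 → Jun 11, 1764: 366 days (Feb 29, 1764 is in that span).
Jun 11, 1764 → Jun 11, 1765: 365 days.
Jun 11, 1765 → Jun 11, 1766: 365 days.
Jun 11, 1766 → Jun 11, 1767: 365 days.
Jun 11, 1767 → Jun 11, 1768: 366 days (Feb 29, 1768 is in that span).
Jun 11, 1768 → Jun 11, 1769: 365 days.
Jun 11, 1769 → Jun 11, 1770: 365 days.
Jun 11, 1770 → Jun 11, 1771: 365 days.
Jun 11, 1771 → Jun 11, 1772: 366 days (Feb 29, 1772 is in that span).
Jun 11, 1772 → Jun 11, 1773: 365 days.
Jun 11, 1773 → Jun 11, 1774: 365 days.
Jun 11, 1774 → Jul 11, 1774: 30 days (June has 30).
Jul 11, 1774 → Aug 11, 1774: 31 days (July has 31).
Aug 11, 1774 → Sep 11, 1774: 31 days (August has 31).
Sep 11, 1774 → Oct 11, 1774: 30 days (September has 30).
Oct 11, 1774 → Nov 11, 1774: 31 days (October has 31).
Nov 11, 1774 → Dec 11, 1774: 30 days (November has 30).
Dec 11, 1774 → Jan 11, 1775: 31 days (December has 31).
Jan 11, 1775 → Feb 11, 1775: 31 days (January has 31).
Feb 11, 1775 → Mar 11, 1775: 28 days (February has 28).
Mar 11, 1775 → Apr 11, 1775: 31 days (March has 31).
Apr 11, 1775 → May 11, 1775: 30 days (April has 30).
May 11, 1775 → May 27, 1775: 16 days.
Total: 7655 days.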